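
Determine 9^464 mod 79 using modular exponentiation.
Using Fermat: 9^{78} ≡ 1 (mod 79). 464 ≡ 74 (mod 78). So 9^{464} ≡ 9^{74} ≡ 20 (mod 79)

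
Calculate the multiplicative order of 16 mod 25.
Powers of 16 mod 25: 16^1≡16, 16^2≡6, 16^3≡21, 16^4≡11, 16^5≡1. ord_25(16) = 5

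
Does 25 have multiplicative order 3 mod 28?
Powers of 25 mod 28: 25^1≡25, 25^2≡9, 25^3≡1. First k with 25^k≡1 is k=3. Yes, ord_28(25) = 3.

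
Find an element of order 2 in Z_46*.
45 has order 2 mod 46 since 45^{2} ≡ 1 mod 46 and no smaller power works.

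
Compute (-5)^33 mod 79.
By repeated squaring (mod 79): (-5)^{1}≡74, (-5)^{2}≡25, (-5)^{4}≡72, (-5)^{8}≡49, (-5)^{16}≡31, (-5)^{32}≡13. Then (-5)^{33} = (-5)^{32+1} ≡ 13 × 74 ≡ 14 (mod 79)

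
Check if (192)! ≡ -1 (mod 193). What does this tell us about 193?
(192)! mod 193 = 192. Since this equals -1 (mod 193), Wilson confirms 193 is prime.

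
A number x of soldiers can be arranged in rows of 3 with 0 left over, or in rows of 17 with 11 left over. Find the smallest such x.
M = 3 × 17 = 51. M₁ = 17, y₁ ≡ 2 mod 3. M₂ = 3, y₂ ≡ 6 mod 17. x = 0×17×2 + 11×3×6 ≡ 45 mod 51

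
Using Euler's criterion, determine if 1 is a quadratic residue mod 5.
By Euler's criterion: 1^{2} ≡ 1 (mod 5). Since this equals 1, 1 is a QR.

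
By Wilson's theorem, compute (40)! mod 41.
By Wilson's theorem, (40)! ≡ -1 ≡ 40 mod 41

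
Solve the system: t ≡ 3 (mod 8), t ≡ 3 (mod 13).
M = 8 × 13 = 104. M₁ = 13, y₁ ≡ 5 (mod 8). M₂ = 8, y₂ ≡ 5 (mod 13). t = 3×13×5 + 3×8×5 ≡ 3 (mod 104)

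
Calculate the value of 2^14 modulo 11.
Using Fermat: 2^{10} ≡ 1 mod 11. 14 ≡ 4 mod 10. So 2^{14} ≡ 2^{4} ≡ 5 mod 11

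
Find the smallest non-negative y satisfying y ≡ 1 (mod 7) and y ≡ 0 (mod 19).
M = 7 × 19 = 133. M₁ = 19, y₁ ≡ 3 (mod 7). M₂ = 7, y₂ ≡ 11 (mod 19). y = 1×19×3 + 0×7×11 ≡ 57 (mod 133)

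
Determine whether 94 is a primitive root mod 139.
94^{46} ≡ 1 mod 139 and 46 < 138, so ord_139(94) = 46 ≠ 138 and 94 is not a primitive root.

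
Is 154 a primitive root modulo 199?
ord_199(154) divides 198. For each prime q|198: 154^{99}≡198, 154^{66}≡92, 154^{18}≡63, none ≡ 1. So 154 has order 198 and is a primitive root mod 199.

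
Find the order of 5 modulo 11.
Powers of 5 mod 11: 5^1≡5, 5^2≡3, 5^3≡4, 5^4≡9, 5^5≡1. Order = 5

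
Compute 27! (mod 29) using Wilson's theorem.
(28)! = (27)! × (28) ≡ -1 (mod 29). So (27)! ≡ -1 × (28)^(-1) ≡ (-1)×(-1) = 1 (mod 29)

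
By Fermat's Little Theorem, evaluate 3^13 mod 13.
By Fermat: 3^{12} ≡ 1 (mod 13). So 3^{13} = 3^{12} · 3^{1} ≡ 3^{1} ≡ 3 (mod 13)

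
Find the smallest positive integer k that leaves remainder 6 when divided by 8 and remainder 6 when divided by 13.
M = 8 × 13 = 104. M₁ = 13, y₁ ≡ 5 (mod 8). M₂ = 8, y₂ ≡ 5 (mod 13). k = 6×13×5 + 6×8×5 ≡ 6 (mod 104)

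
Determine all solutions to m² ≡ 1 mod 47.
The square roots of 1 mod 47 are 1 and 46. Verify: 1² = 1 ≡ 1 mod 47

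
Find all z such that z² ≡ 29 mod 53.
The square roots of 29 mod 53 are 33 and 20. Verify: 33² = 1089 ≡ 29 mod 53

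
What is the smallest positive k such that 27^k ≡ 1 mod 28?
Powers of 27 mod 28: 27^1≡27, 27^2≡1. Order = 2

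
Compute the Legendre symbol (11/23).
(11/23) = 11^{11} mod 23 = -1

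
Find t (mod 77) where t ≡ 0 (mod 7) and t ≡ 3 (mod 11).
M = 7 × 11 = 77. M₁ = 11, y₁ ≡ 2 (mod 7). M₂ = 7, y₂ ≡ 8 (mod 11). t = 0×11×2 + 3×7×8 ≡ 14 (mod 77)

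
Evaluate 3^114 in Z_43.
Using Fermat: 3^{42} ≡ 1 (mod 43). 114 ≡ 30 (mod 42). So 3^{114} ≡ 3^{30} ≡ 11 (mod 43)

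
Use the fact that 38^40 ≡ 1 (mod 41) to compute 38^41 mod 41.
By Fermat: 38^{40} ≡ 1 (mod 41). So 38^{41} = 38^{40} · 38^{1} ≡ 38^{1} ≡ 38 (mod 41)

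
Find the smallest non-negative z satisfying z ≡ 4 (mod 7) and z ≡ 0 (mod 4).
M = 7 × 4 = 28. M₁ = 4, y₁ ≡ 2 (mod 7). M₂ = 7, y₂ ≡ 3 (mod 4). z = 4×4×2 + 0×7×3 ≡ 4 (mod 28)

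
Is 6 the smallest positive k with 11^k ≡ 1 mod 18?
Powers of 11 mod 18: 11^1≡11, 11^2≡13, 11^3≡17, 11^4≡7, 11^5≡5, 11^6≡1. First k with 11^k≡1 is k=6. Yes, ord_18(11) = 6.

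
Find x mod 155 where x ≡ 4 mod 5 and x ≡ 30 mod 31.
M = 5 × 31 = 155. M₁ = 31, y₁ ≡ 1 mod 5. M₂ = 5, y₂ ≡ 25 mod 31. x = 4×31×1 + 30×5×25 ≡ 154 mod 155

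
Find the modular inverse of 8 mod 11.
Since 11 is prime, by Fermat 8^(-1) ≡ 8^{9} ≡ 7 (mod 11). Verify: 8 × 7 = 56 ≡ 1 (mod 11)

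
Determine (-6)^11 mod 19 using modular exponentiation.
By repeated squaring (mod 19): (-6)^{1}≡13, (-6)^{2}≡17, (-6)^{4}≡4, (-6)^{8}≡16. Then (-6)^{11} = (-6)^{8+2+1} ≡ 16 × 17 × 13 ≡ 2 (mod 19)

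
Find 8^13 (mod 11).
Using Fermat: 8^{10} ≡ 1 (mod 11). 13 ≡ 3 (mod 10). So 8^{13} ≡ 8^{3} ≡ 6 (mod 11)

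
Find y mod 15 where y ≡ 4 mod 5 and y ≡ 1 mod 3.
M = 5 × 3 = 15. M₁ = 3, y₁ ≡ 2 mod 5. M₂ = 5, y₂ ≡ 2 mod 3. y = 4×3×2 + 1×5×2 ≡ 4 mod 15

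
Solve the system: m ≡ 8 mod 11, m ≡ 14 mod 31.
M = 11 × 31 = 341. M₁ = 31, y₁ ≡ 5 mod 11. M₂ = 11, y₂ ≡ 17 mod 31. m = 8×31×5 + 14×11×17 ≡ 107 mod 341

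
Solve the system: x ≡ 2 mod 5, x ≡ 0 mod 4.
M = 5 × 4 = 20. M₁ = 4, y₁ ≡ 4 mod 5. M₂ = 5, y₂ ≡ 1 mod 4. x = 2×4×4 + 0×5×1 ≡ 12 mod 20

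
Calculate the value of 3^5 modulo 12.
By repeated squaring mod 12: 3^{1}≡3, 3^{2}≡9, 3^{4}≡9. Then 3^{5} = 3^{4+1} ≡ 9 × 3 ≡ 3 mod 12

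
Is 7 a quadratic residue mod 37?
By Euler's criterion: 7^{18} ≡ 1 (mod 37). Since this equals 1, 7 is a QR.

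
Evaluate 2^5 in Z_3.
Using Fermat: 2^{2} ≡ 1 mod 3. 5 ≡ 1 mod 2. So 2^{5} ≡ 2^{1} ≡ 2 mod 3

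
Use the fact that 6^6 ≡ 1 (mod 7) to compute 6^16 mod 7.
By Fermat: 6^{6} ≡ 1 (mod 7). 16 = 2×6 + 4. So 6^{16} ≡ 6^{4} ≡ 1 (mod 7)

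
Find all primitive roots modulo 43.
There are φ(42) = 12 primitive roots mod 43: {3, 5, 12, 18, 19, 20, 26, 28, 29, 30, 33, 34}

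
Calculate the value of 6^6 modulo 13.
By repeated squaring mod 13: 6^{1}≡6, 6^{2}≡10, 6^{4}≡9. Then 6^{6} = 6^{4+2} ≡ 9 × 10 ≡ 12 mod 13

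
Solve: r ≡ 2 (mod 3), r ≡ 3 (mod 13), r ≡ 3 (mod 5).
M = 3 × 13 × 5 = 195. M₁ = 65, y₁ ≡ 2 (mod 3). M₂ = 15, y₂ ≡ 7 (mod 13). M₃ = 39, y₃ ≡ 4 (mod 5). r = 2×65×2 + 3×15×7 + 3×39×4 ≡ 68 (mod 195)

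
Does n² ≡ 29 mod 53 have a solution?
By Euler's criterion: 29^{26} ≡ 1 mod 53. Since this equals 1, 29 is a QR.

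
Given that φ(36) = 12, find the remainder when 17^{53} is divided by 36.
By Euler: 17^{12} ≡ 1 mod 36 since gcd(17, 36) = 1. 53 = 4×12 + 5. So 17^{53} ≡ 17^{5} ≡ 17 mod 36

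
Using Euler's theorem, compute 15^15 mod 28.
By Euler: 15^{12} ≡ 1 mod 28 since gcd(15, 28) = 1. 15 = 1×12 + 3. So 15^{15} ≡ 15^{3} ≡ 15 mod 28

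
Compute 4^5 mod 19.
By repeated squaring (mod 19): 4^{1}≡4, 4^{2}≡16, 4^{4}≡9. Then 4^{5} = 4^{4+1} ≡ 9 × 4 ≡ 17 (mod 19)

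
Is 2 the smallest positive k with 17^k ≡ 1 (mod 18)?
Powers of 17 mod 18: 17^1≡17, 17^2≡1. First k with 17^k≡1 is k=2. Yes, ord_18(17) = 2.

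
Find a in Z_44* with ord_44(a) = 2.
21 has order 2 mod 44 since 21^{2} ≡ 1 (mod 44) and no smaller power works.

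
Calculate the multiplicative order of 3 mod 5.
Powers of 3 mod 5: 3^1≡3, 3^2≡4, 3^3≡2, 3^4≡1. Order = 4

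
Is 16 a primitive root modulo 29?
16^{7} ≡ 1 mod 29 and 7 < 28, so ord_29(16) = 7 ≠ 28 and 16 is not a primitive root.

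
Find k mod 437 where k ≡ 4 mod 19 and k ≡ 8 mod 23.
M = 19 × 23 = 437. M₁ = 23, y₁ ≡ 5 mod 19. M₂ = 19, y₂ ≡ 17 mod 23. k = 4×23×5 + 8×19×17 ≡ 422 mod 437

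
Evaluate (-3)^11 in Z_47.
By repeated squaring (mod 47): (-3)^{1}≡44, (-3)^{2}≡9, (-3)^{4}≡34, (-3)^{8}≡28. Then (-3)^{11} = (-3)^{8+2+1} ≡ 28 × 9 × 44 ≡ 43 (mod 47)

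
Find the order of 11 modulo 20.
Powers of 11 mod 20: 11^1≡11, 11^2≡1. ord_20(11) = 2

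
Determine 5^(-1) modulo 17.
Since 17 is prime, by Fermat 5^(-1) ≡ 5^{15} ≡ 7 mod 17. Verify: 5 × 7 = 35 ≡ 1 mod 17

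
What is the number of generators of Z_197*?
A prime p has φ(p-1) primitive roots; here φ(196) = 84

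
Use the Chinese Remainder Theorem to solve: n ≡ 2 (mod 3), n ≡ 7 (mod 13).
M = 3 × 13 = 39. M₁ = 13, y₁ ≡ 1 (mod 3). M₂ = 3, y₂ ≡ 9 (mod 13). n = 2×13×1 + 7×3×9 ≡ 20 (mod 39)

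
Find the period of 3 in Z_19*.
Powers of 3 mod 19: 3^1≡3, 3^2≡9, 3^3≡8, 3^4≡5, 3^5≡15, 3^6≡7, 3^7≡2, 3^8≡6, 3^9≡18, 3^10≡16, 3^11≡10, 3^12≡11, 3^13≡14, 3^14≡4, 3^15≡12, 3^16≡17, 3^17≡13, 3^18≡1. Order = 18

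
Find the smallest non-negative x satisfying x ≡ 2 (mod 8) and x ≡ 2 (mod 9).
M = 8 × 9 = 72. M₁ = 9, y₁ ≡ 1 (mod 8). M₂ = 8, y₂ ≡ 8 (mod 9). x = 2×9×1 + 2×8×8 ≡ 2 (mod 72)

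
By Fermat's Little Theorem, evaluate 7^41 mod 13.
By Fermat: 7^{12} ≡ 1 mod 13. 41 = 3×12 + 5. So 7^{41} ≡ 7^{5} ≡ 11 mod 13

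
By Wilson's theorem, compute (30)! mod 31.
By Wilson's theorem, (30)! ≡ -1 ≡ 30 mod 31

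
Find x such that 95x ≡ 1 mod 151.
Since 151 is prime, by Fermat 95^(-1) ≡ 95^{149} ≡ 62 mod 151. Verify: 95 × 62 = 5890 ≡ 1 mod 151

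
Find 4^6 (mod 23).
By repeated squaring (mod 23): 4^{1}≡4, 4^{2}≡16, 4^{4}≡3. Then 4^{6} = 4^{4+2} ≡ 3 × 16 ≡ 2 (mod 23)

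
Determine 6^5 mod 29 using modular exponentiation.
By repeated squaring (mod 29): 6^{1}≡6, 6^{2}≡7, 6^{4}≡20. Then 6^{5} = 6^{4+1} ≡ 20 × 6 ≡ 4 (mod 29)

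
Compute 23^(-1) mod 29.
Since 29 is prime, by Fermat 23^(-1) ≡ 23^{27} ≡ 24 mod 29. Verify: 23 × 24 = 552 ≡ 1 mod 29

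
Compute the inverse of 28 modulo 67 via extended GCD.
Extended GCD: 28(12) + 67(-5) = 1. So 28^(-1) ≡ 12 (mod 67). Verify: 28 × 12 = 336 ≡ 1 (mod 67)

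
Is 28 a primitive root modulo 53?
28^{13} ≡ 1 mod 53 and 13 < 52, so ord_53(28) = 13 ≠ 52 and 28 is not a primitive root.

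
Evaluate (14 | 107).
(14/107) = 14^{53} mod 107 = 1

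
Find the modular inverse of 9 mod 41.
Since 41 is prime, by Fermat 9^(-1) ≡ 9^{39} ≡ 32 (mod 41). Verify: 9 × 32 = 288 ≡ 1 (mod 41)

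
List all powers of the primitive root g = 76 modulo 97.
76^1, 76^2, ..., 76^{96} mod 97: [76, 53, 51, 93, 84, 79, 87, 16, 52, 72, 40, 33, 83, 3, 34, 62, 56, 85, 58, 43, 67, 48, 59, 22, 23, 2, 55, 9, 5, 89, 71, 61, 77, 32, 7, 47, 80, 66, 69, 6, 68, 27, 15, 73, 19, 86, 37, 96, 21, 44, 46, 4, 13, 18, 10, 81, 45, 25, 57, 64, 14, 94, 63, 35, 41, 12, 39, 54, 30, 49, 38, 75, 74, 95, 42, 88, 92, 8, 26, 36, 20, 65, 90, 50, 17, 31, 28, 91, 29, 70, 82, 24, 78, 11, 60, 1]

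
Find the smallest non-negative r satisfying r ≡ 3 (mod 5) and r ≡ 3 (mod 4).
M = 5 × 4 = 20. M₁ = 4, y₁ ≡ 4 (mod 5). M₂ = 5, y₂ ≡ 1 (mod 4). r = 3×4×4 + 3×5×1 ≡ 3 (mod 20)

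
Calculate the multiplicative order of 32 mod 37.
Powers of 32 mod 37: 32^1≡32, 32^2≡25, 32^3≡23, 32^4≡33, 32^5≡20, 32^6≡11, 32^7≡19, 32^8≡16, 32^9≡31, 32^10≡30, 32^11≡35, 32^12≡10, 32^13≡24, 32^14≡28, 32^15≡8, 32^16≡34, 32^17≡15, 32^18≡36, 32^19≡5, 32^20≡12, 32^21≡14, 32^22≡4, 32^23≡17, 32^24≡26, 32^25≡18, 32^26≡21, 32^27≡6, 32^28≡7, 32^29≡2, 32^30≡27, 32^31≡13, 32^32≡9, 32^33≡29, 32^34≡3, 32^35≡22, 32^36≡1. Order = 36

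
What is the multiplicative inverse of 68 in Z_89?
Since 89 is prime, by Fermat 68^(-1) ≡ 68^{87} ≡ 72 (mod 89). Verify: 68 × 72 = 4896 ≡ 1 (mod 89)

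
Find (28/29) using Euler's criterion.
(28/29) = 28^{14} mod 29 = 1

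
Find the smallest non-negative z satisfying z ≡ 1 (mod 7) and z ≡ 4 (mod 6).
M = 7 × 6 = 42. M₁ = 6, y₁ ≡ 6 (mod 7). M₂ = 7, y₂ ≡ 1 (mod 6). z = 1×6×6 + 4×7×1 ≡ 22 (mod 42)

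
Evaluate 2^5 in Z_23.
By repeated squaring mod 23: 2^{1}≡2, 2^{2}≡4, 2^{4}≡16. Then 2^{5} = 2^{4+1} ≡ 16 × 2 ≡ 9 mod 23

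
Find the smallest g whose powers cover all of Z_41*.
g = 6. Powers: [6, 36, 11, 25, 27, 39, 29, 10, 19, ...] generates all 40 non-zero residues.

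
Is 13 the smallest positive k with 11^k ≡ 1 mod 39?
Powers of 11 mod 39: 11^1≡11, 11^2≡4, 11^3≡5, 11^4≡16, 11^5≡20, 11^6≡25, 11^7≡2, 11^8≡22, 11^9≡8, 11^10≡10, 11^11≡32, 11^12≡1. Already 11^12≡1, so the order is 12 < 13. No, the actual order is 12.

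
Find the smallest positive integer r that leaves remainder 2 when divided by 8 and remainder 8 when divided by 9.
M = 8 × 9 = 72. M₁ = 9, y₁ ≡ 1 mod 8. M₂ = 8, y₂ ≡ 8 mod 9. r = 2×9×1 + 8×8×8 ≡ 26 mod 72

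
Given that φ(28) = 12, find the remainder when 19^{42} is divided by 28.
By Euler: 19^{12} ≡ 1 mod 28 since gcd(19, 28) = 1. 42 = 3×12 + 6. So 19^{42} ≡ 19^{6} ≡ 1 mod 28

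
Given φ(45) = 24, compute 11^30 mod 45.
By Euler: 11^{24} ≡ 1 (mod 45) since gcd(11, 45) = 1. 30 = 1×24 + 6. So 11^{30} ≡ 11^{6} ≡ 1 (mod 45)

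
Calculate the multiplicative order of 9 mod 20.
Powers of 9 mod 20: 9^1≡9, 9^2≡1. Order = 2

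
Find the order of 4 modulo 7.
Powers of 4 mod 7: 4^1≡4, 4^2≡2, 4^3≡1. So the order of 4 is 3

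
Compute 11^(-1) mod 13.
Since 13 is prime, by Fermat 11^(-1) ≡ 11^{11} ≡ 6 mod 13. Verify: 11 × 6 = 66 ≡ 1 mod 13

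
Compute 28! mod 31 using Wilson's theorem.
(30)! = (28)! × (29) × (30) ≡ -1 mod 31. So (28)! ≡ -1 × [(30)(29)]^(-1) ≡ 15 mod 31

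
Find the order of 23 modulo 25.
Powers of 23 mod 25: 23^1≡23, 23^2≡4, 23^3≡17, 23^4≡16, 23^5≡18, 23^6≡14, 23^7≡22, 23^8≡6, 23^9≡13, 23^10≡24, 23^11≡2, 23^12≡21, 23^13≡8, 23^14≡9, 23^15≡7, 23^16≡11, 23^17≡3, 23^18≡19, 23^19≡12, 23^20≡1. ord_25(23) = 20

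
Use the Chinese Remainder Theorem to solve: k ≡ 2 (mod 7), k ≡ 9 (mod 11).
M = 7 × 11 = 77. M₁ = 11, y₁ ≡ 2 (mod 7). M₂ = 7, y₂ ≡ 8 (mod 11). k = 2×11×2 + 9×7×8 ≡ 9 (mod 77)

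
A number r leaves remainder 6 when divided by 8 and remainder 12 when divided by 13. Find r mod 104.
M = 8 × 13 = 104. M₁ = 13, y₁ ≡ 5 mod 8. M₂ = 8, y₂ ≡ 5 mod 13. r = 6×13×5 + 12×8×5 ≡ 38 mod 104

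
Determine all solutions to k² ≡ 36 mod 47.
The square roots of 36 mod 47 are 6 and 41. Verify: 6² = 36 ≡ 36 mod 47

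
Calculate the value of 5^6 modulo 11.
By repeated squaring mod 11: 5^{1}≡5, 5^{2}≡3, 5^{4}≡9. Then 5^{6} = 5^{4+2} ≡ 9 × 3 ≡ 5 mod 11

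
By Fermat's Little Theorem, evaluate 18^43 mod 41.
By Fermat: 18^{40} ≡ 1 mod 41. So 18^{43} = 18^{40} · 18^{3} ≡ 18^{3} ≡ 10 mod 41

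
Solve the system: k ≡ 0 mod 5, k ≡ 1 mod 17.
M = 5 × 17 = 85. M₁ = 17, y₁ ≡ 3 mod 5. M₂ = 5, y₂ ≡ 7 mod 17. k = 0×17×3 + 1×5×7 ≡ 35 mod 85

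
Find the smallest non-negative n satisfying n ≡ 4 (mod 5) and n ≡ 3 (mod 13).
M = 5 × 13 = 65. M₁ = 13, y₁ ≡ 2 (mod 5). M₂ = 5, y₂ ≡ 8 (mod 13). n = 4×13×2 + 3×5×8 ≡ 29 (mod 65)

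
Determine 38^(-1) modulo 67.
Since 67 is prime, by Fermat 38^(-1) ≡ 38^{65} ≡ 30 mod 67. Verify: 38 × 30 = 1140 ≡ 1 mod 67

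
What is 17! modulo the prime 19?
(18)! = (17)! × (18) ≡ -1 (mod 19). So (17)! ≡ -1 × (18)^(-1) ≡ (-1)×(-1) = 1 (mod 19)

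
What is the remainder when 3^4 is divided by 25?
3^{4} = 81 ≡ 6 mod 25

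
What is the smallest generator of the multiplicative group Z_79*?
g = 3. Powers: [3, 9, 27, 2, 6, 18, 54, 4, ...] generates all 78 non-zero residues.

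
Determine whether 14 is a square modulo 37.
By Euler's criterion: 14^{18} ≡ 36 mod 37. Since this equals -1 (≡ 36), 14 is not a QR.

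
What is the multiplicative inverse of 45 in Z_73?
Since 73 is prime, by Fermat 45^(-1) ≡ 45^{71} ≡ 13 (mod 73). Verify: 45 × 13 = 585 ≡ 1 (mod 73)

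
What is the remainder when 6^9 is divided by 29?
By repeated squaring mod 29: 6^{1}≡6, 6^{2}≡7, 6^{4}≡20, 6^{8}≡23. Then 6^{9} = 6^{8+1} ≡ 23 × 6 ≡ 22 mod 29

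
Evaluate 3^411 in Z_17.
Using Fermat: 3^{16} ≡ 1 mod 17. 411 ≡ 11 mod 16. So 3^{411} ≡ 3^{11} ≡ 7 mod 17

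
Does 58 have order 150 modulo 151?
58^{75} ≡ 1 (mod 151) and 75 < 150, so ord_151(58) = 75 ≠ 150 and 58 is not a primitive root.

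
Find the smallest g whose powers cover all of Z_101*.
g = 2. Powers: [2, 4, 8, 16, 32, 64, 27, 54, 7, ...] generates all 100 non-zero residues.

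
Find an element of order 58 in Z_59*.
2 has order 58 mod 59 since 2^{58} ≡ 1 mod 59 and no smaller power works.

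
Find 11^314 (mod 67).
Using Fermat: 11^{66} ≡ 1 (mod 67). 314 ≡ 50 (mod 66). So 11^{314} ≡ 11^{50} ≡ 49 (mod 67)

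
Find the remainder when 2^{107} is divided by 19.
By Fermat: 2^{18} ≡ 1 mod 19. 107 = 5×18 + 17. So 2^{107} ≡ 2^{17} ≡ 10 mod 19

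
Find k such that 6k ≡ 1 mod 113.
Since 113 is prime, by Fermat 6^(-1) ≡ 6^{111} ≡ 19 mod 113. Verify: 6 × 19 = 114 ≡ 1 mod 113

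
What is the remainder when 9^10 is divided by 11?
Using Fermat: 9^{10} ≡ 1 mod 11. 10 ≡ 0 mod 10. So 9^{10} ≡ 9^{0} ≡ 1 mod 11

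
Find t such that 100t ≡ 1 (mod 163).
Since 163 is prime, by Fermat 100^(-1) ≡ 100^{161} ≡ 119 (mod 163). Verify: 100 × 119 = 11900 ≡ 1 (mod 163)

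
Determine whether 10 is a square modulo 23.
By Euler's criterion: 10^{11} ≡ 22 mod 23. Since this equals -1 (≡ 22), 10 is not a QR.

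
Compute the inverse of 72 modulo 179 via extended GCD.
Extended GCD: 72(-87) + 179(35) = 1. So 72^(-1) ≡ -87 ≡ 92 mod 179. Verify: 72 × 92 = 6624 ≡ 1 mod 179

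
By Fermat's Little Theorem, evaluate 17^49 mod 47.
By Fermat: 17^{46} ≡ 1 (mod 47). So 17^{49} = 17^{46} · 17^{3} ≡ 17^{3} ≡ 25 (mod 47)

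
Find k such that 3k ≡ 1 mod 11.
Since 11 is prime, by Fermat 3^(-1) ≡ 3^{9} ≡ 4 mod 11. Verify: 3 × 4 = 12 ≡ 1 mod 11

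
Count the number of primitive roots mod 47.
A prime p has φ(p-1) primitive roots; here φ(46) = 22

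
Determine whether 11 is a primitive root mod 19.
11^{3} ≡ 1 mod 19 and 3 < 18, so ord_19(11) = 3 ≠ 18 and 11 is not a primitive root.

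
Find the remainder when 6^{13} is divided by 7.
By Fermat: 6^{6} ≡ 1 mod 7. 13 = 2×6 + 1. So 6^{13} ≡ 6^{1} ≡ 6 mod 7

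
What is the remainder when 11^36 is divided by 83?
By repeated squaring mod 83: 11^{1}≡11, 11^{2}≡38, 11^{4}≡33, 11^{8}≡10, 11^{16}≡17, 11^{32}≡40. Then 11^{36} = 11^{32+4} ≡ 40 × 33 ≡ 75 mod 83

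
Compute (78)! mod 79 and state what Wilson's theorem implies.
(78)! mod 79 = 78. Since this equals -1 mod 79, Wilson confirms 79 is prime.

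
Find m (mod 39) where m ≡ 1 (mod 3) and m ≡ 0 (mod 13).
M = 3 × 13 = 39. M₁ = 13, y₁ ≡ 1 (mod 3). M₂ = 3, y₂ ≡ 9 (mod 13). m = 1×13×1 + 0×3×9 ≡ 13 (mod 39)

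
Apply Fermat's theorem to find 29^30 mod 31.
By Fermat's Little Theorem, 29^{30} ≡ 1 mod 31 since 31 is prime and gcd(29, 31) = 1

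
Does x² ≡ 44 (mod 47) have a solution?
By Euler's criterion: 44^{23} ≡ 46 (mod 47). Since this equals -1 (≡ 46), 44 is not a QR.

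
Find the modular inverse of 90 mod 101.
Since 101 is prime, by Fermat 90^(-1) ≡ 90^{99} ≡ 55 (mod 101). Verify: 90 × 55 = 4950 ≡ 1 (mod 101)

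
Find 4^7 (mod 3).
Using Fermat: 4^{2} ≡ 1 (mod 3). 7 ≡ 1 (mod 2). So 4^{7} ≡ 4^{1} ≡ 1 (mod 3)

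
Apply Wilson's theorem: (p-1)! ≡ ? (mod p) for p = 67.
By Wilson's theorem, (66)! ≡ -1 ≡ 66 mod 67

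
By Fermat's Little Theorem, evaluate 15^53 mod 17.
By Fermat: 15^{16} ≡ 1 (mod 17). 53 = 3×16 + 5. So 15^{53} ≡ 15^{5} ≡ 2 (mod 17)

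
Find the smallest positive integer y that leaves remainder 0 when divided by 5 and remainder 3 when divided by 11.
M = 5 × 11 = 55. M₁ = 11, y₁ ≡ 1 (mod 5). M₂ = 5, y₂ ≡ 9 (mod 11). y = 0×11×1 + 3×5×9 ≡ 25 (mod 55)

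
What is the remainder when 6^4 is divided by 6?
6^{4} = 1296 ≡ 0 (mod 6)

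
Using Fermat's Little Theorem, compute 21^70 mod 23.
By Fermat: 21^{22} ≡ 1 (mod 23). 70 = 3×22 + 4. So 21^{70} ≡ 21^{4} ≡ 16 (mod 23)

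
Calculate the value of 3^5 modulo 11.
By repeated squaring mod 11: 3^{1}≡3, 3^{2}≡9, 3^{4}≡4. Then 3^{5} = 3^{4+1} ≡ 4 × 3 ≡ 1 mod 11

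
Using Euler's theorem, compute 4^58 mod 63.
By Euler: 4^{36} ≡ 1 mod 63 since gcd(4, 63) = 1. 58 = 1×36 + 22. So 4^{58} ≡ 4^{22} ≡ 4 mod 63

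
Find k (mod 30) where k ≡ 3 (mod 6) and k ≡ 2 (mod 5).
M = 6 × 5 = 30. M₁ = 5, y₁ ≡ 5 (mod 6). M₂ = 6, y₂ ≡ 1 (mod 5). k = 3×5×5 + 2×6×1 ≡ 27 (mod 30)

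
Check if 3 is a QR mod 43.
By Euler's criterion: 3^{21} ≡ 42 mod 43. Since this equals -1 (≡ 42), 3 is not a QR.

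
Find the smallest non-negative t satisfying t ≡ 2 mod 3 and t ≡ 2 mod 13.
M = 3 × 13 = 39. M₁ = 13, y₁ ≡ 1 mod 3. M₂ = 3, y₂ ≡ 9 mod 13. t = 2×13×1 + 2×3×9 ≡ 2 mod 39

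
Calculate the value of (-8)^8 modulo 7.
Using Fermat: (-8)^{6} ≡ 1 (mod 7). 8 ≡ 2 (mod 6). So (-8)^{8} ≡ (-8)^{2} ≡ 1 (mod 7)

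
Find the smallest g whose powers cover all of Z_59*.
g = 2. Powers: [2, 4, 8, 16, 32, 5, 10, 20, ...] generates all 58 non-zero residues.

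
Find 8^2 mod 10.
8^{2} = 64 ≡ 4 mod 10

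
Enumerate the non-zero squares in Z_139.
Quadratic residues modulo 139: {1, 4, 5, 6, 7, 9, 11, 13, 16, 20, 24, 25, 28, 29, 30, 31, 34, 35, 36, 37, 38, 41, 42, 44, 45, 46, 47, 49, 51, 52, 54, 55, 57, 63, 64, 65, 66, 67, 69, 71, 77, 78, 79, 80, 81, 83, 86, 89, 91, 96, 99, 100, 106, 107, 112, 113, 116, 117, 118, 120, 121, 122, 124, 125, 127, 129, 131, 136, 137}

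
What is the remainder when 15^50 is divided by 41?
Using Fermat: 15^{40} ≡ 1 mod 41. 50 ≡ 10 mod 40. So 15^{50} ≡ 15^{10} ≡ 32 mod 41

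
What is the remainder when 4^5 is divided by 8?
By repeated squaring (mod 8): 4^{1}≡4, 4^{2}≡0, 4^{4}≡0. Then 4^{5} = 4^{4+1} ≡ 0 × 4 ≡ 0 (mod 8)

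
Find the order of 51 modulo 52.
Powers of 51 mod 52: 51^1≡51, 51^2≡1. So the order of 51 is 2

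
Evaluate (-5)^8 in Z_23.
By repeated squaring (mod 23): (-5)^{1}≡18, (-5)^{2}≡2, (-5)^{4}≡4, (-5)^{8}≡16. So (-5)^{8} ≡ 16 (mod 23)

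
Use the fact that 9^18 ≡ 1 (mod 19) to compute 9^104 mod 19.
By Fermat: 9^{18} ≡ 1 (mod 19). 104 = 5×18 + 14. So 9^{104} ≡ 9^{14} ≡ 16 (mod 19)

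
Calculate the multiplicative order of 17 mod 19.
Powers of 17 mod 19: 17^1≡17, 17^2≡4, 17^3≡11, 17^4≡16, 17^5≡6, 17^6≡7, 17^7≡5, 17^8≡9, 17^9≡1. ord_19(17) = 9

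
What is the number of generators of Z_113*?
A prime p has φ(p-1) primitive roots; here φ(112) = 48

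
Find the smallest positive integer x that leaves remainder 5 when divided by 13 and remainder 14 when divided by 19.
M = 13 × 19 = 247. M₁ = 19, y₁ ≡ 11 mod 13. M₂ = 13, y₂ ≡ 3 mod 19. x = 5×19×11 + 14×13×3 ≡ 109 mod 247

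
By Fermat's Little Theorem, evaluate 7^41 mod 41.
By Fermat: 7^{40} ≡ 1 mod 41. So 7^{41} = 7^{40} · 7^{1} ≡ 7^{1} ≡ 7 mod 41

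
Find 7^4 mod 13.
7^{4} = 2401 ≡ 9 mod 13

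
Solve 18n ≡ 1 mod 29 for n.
Since 29 is prime, by Fermat 18^(-1) ≡ 18^{27} ≡ 21 mod 29. Verify: 18 × 21 = 378 ≡ 1 mod 29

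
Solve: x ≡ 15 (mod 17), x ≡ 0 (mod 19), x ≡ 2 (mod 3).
M = 17 × 19 × 3 = 969. M₁ = 57, y₁ ≡ 3 (mod 17). M₂ = 51, y₂ ≡ 3 (mod 19). M₃ = 323, y₃ ≡ 2 (mod 3). x = 15×57×3 + 0×51×3 + 2×323×2 ≡ 950 (mod 969)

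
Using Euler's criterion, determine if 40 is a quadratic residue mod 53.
By Euler's criterion: 40^{26} ≡ 1 mod 53. Since this equals 1, 40 is a QR.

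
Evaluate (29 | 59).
(29/59) = 29^{29} mod 59 = 1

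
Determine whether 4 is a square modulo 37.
By Euler's criterion: 4^{18} ≡ 1 (mod 37). Since this equals 1, 4 is a QR.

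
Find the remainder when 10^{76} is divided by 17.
By Fermat: 10^{16} ≡ 1 mod 17. 76 = 4×16 + 12. So 10^{76} ≡ 10^{12} ≡ 13 mod 17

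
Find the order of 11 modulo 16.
Powers of 11 mod 16: 11^1≡11, 11^2≡9, 11^3≡3, 11^4≡1. ord_16(11) = 4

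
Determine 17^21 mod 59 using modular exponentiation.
By repeated squaring (mod 59): 17^{1}≡17, 17^{2}≡53, 17^{4}≡36, 17^{8}≡57, 17^{16}≡4. Then 17^{21} = 17^{16+4+1} ≡ 4 × 36 × 17 ≡ 29 (mod 59)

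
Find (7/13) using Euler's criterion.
(7/13) = 7^{6} mod 13 = -1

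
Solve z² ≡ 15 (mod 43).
The square roots of 15 mod 43 are 31 and 12. Verify: 31² = 961 ≡ 15 (mod 43)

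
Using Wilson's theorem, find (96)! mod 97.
By Wilson's theorem, (96)! ≡ -1 ≡ 96 mod 97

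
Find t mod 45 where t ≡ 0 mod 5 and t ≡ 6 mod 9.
M = 5 × 9 = 45. M₁ = 9, y₁ ≡ 4 mod 5. M₂ = 5, y₂ ≡ 2 mod 9. t = 0×9×4 + 6×5×2 ≡ 15 mod 45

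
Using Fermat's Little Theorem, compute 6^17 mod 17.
By Fermat: 6^{16} ≡ 1 mod 17. So 6^{17} = 6^{16} · 6^{1} ≡ 6^{1} ≡ 6 mod 17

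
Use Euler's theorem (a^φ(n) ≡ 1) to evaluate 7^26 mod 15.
By Euler: 7^{8} ≡ 1 (mod 15) since gcd(7, 15) = 1. 26 = 3×8 + 2. So 7^{26} ≡ 7^{2} ≡ 4 (mod 15)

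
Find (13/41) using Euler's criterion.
(13/41) = 13^{20} mod 41 = -1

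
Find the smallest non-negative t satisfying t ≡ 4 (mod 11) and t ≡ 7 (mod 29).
M = 11 × 29 = 319. M₁ = 29, y₁ ≡ 8 (mod 11). M₂ = 11, y₂ ≡ 8 (mod 29). t = 4×29×8 + 7×11×8 ≡ 268 (mod 319)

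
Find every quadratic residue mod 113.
Squares in Z_113*: {1, 2, 4, 7, 8, 9, 11, 13, 14, 15, 16, 18, 22, 25, 26, 28, 30, 31, 32, 36, 41, 44, 49, 50, 51, 52, 53, 56, 57, 60, 61, 62, 63, 64, 69, 72, 77, 81, 82, 83, 85, 87, 88, 91, 95, 97, 98, 99, 100, 102, 104, 105, 106, 109, 111, 112}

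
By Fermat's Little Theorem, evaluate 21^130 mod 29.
By Fermat: 21^{28} ≡ 1 mod 29. 130 = 4×28 + 18. So 21^{130} ≡ 21^{18} ≡ 22 mod 29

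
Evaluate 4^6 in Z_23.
By repeated squaring (mod 23): 4^{1}≡4, 4^{2}≡16, 4^{4}≡3. Then 4^{6} = 4^{4+2} ≡ 3 × 16 ≡ 2 (mod 23)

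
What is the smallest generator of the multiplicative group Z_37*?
g = 2. For each prime q|36: 2^{18}≡36, 2^{12}≡26, none ≡ 1, so ord_37(2) = 36 and 2 is a primitive root.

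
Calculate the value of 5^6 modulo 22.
By repeated squaring (mod 22): 5^{1}≡5, 5^{2}≡3, 5^{4}≡9. Then 5^{6} = 5^{4+2} ≡ 9 × 3 ≡ 5 (mod 22)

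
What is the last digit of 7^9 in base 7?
By repeated squaring (mod 7): 7^{1}≡0, 7^{2}≡0, 7^{4}≡0, 7^{8}≡0. Then 7^{9} = 7^{8+1} ≡ 0 × 0 ≡ 0 (mod 7)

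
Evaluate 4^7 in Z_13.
By repeated squaring (mod 13): 4^{1}≡4, 4^{2}≡3, 4^{4}≡9. Then 4^{7} = 4^{4+2+1} ≡ 9 × 3 × 4 ≡ 4 (mod 13)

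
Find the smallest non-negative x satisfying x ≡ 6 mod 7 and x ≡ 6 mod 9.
M = 7 × 9 = 63. M₁ = 9, y₁ ≡ 4 mod 7. M₂ = 7, y₂ ≡ 4 mod 9. x = 6×9×4 + 6×7×4 ≡ 6 mod 63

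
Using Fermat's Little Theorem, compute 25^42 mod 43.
By Fermat's Little Theorem, 25^{42} ≡ 1 (mod 43) since 43 is prime and gcd(25, 43) = 1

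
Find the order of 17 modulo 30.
Powers of 17 mod 30: 17^1≡17, 17^2≡19, 17^3≡23, 17^4≡1. ord_30(17) = 4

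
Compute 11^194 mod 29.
Using Fermat: 11^{28} ≡ 1 (mod 29). 194 ≡ 26 (mod 28). So 11^{194} ≡ 11^{26} ≡ 6 (mod 29)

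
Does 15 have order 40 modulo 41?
ord_41(15) divides 40. For each prime q|40: 15^{20}≡40, 15^{8}≡18, none ≡ 1. So 15 has order 40 and is a primitive root mod 41.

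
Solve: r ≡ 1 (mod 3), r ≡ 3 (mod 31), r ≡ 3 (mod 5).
M = 3 × 31 × 5 = 465. M₁ = 155, y₁ ≡ 2 (mod 3). M₂ = 15, y₂ ≡ 29 (mod 31). M₃ = 93, y₃ ≡ 2 (mod 5). r = 1×155×2 + 3×15×29 + 3×93×2 ≡ 313 (mod 465)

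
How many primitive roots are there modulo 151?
A prime p has φ(p-1) primitive roots; here φ(150) = 40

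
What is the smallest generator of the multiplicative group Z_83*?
g = 2. Powers: [2, 4, 8, 16, 32, 64, 45, 7, 14, ...] generates all 82 non-zero residues.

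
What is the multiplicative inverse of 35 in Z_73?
Since 73 is prime, by Fermat 35^(-1) ≡ 35^{71} ≡ 48 (mod 73). Verify: 35 × 48 = 1680 ≡ 1 (mod 73)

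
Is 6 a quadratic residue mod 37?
By Euler's criterion: 6^{18} ≡ 36 mod 37. Since this equals -1 (≡ 36), 6 is not a QR.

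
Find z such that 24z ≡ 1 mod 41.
Since 41 is prime, by Fermat 24^(-1) ≡ 24^{39} ≡ 12 mod 41. Verify: 24 × 12 = 288 ≡ 1 mod 41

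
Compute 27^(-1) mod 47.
Since 47 is prime, by Fermat 27^(-1) ≡ 27^{45} ≡ 7 mod 47. Verify: 27 × 7 = 189 ≡ 1 mod 47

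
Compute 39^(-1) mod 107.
Since 107 is prime, by Fermat 39^(-1) ≡ 39^{105} ≡ 11 mod 107. Verify: 39 × 11 = 429 ≡ 1 mod 107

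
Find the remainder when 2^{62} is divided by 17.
By Fermat: 2^{16} ≡ 1 (mod 17). 62 = 3×16 + 14. So 2^{62} ≡ 2^{14} ≡ 13 (mod 17)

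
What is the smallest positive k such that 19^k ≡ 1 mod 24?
Powers of 19 mod 24: 19^1≡19, 19^2≡1. So the order of 19 is 2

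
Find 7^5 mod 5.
Using Fermat: 7^{4} ≡ 1 mod 5. 5 ≡ 1 mod 4. So 7^{5} ≡ 7^{1} ≡ 2 mod 5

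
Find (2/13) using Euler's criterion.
(2/13) = 2^{6} mod 13 = -1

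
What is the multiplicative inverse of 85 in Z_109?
Since 109 is prime, by Fermat 85^(-1) ≡ 85^{107} ≡ 59 (mod 109). Verify: 85 × 59 = 5015 ≡ 1 (mod 109)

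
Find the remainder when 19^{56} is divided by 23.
By Fermat: 19^{22} ≡ 1 (mod 23). 56 = 2×22 + 12. So 19^{56} ≡ 19^{12} ≡ 4 (mod 23)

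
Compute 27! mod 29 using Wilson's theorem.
(28)! = (27)! × (28) ≡ -1 mod 29. So (27)! ≡ -1 × (28)^(-1) ≡ (-1)×(-1) = 1 mod 29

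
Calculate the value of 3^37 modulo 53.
By repeated squaring mod 53: 3^{1}≡3, 3^{2}≡9, 3^{4}≡28, 3^{8}≡42, 3^{16}≡15, 3^{32}≡13. Then 3^{37} = 3^{32+4+1} ≡ 13 × 28 × 3 ≡ 32 mod 53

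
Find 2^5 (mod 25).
By repeated squaring (mod 25): 2^{1}≡2, 2^{2}≡4, 2^{4}≡16. Then 2^{5} = 2^{4+1} ≡ 16 × 2 ≡ 7 (mod 25)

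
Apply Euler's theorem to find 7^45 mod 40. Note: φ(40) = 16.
By Euler: 7^{16} ≡ 1 mod 40 since gcd(7, 40) = 1. 45 = 2×16 + 13. So 7^{45} ≡ 7^{13} ≡ 7 mod 40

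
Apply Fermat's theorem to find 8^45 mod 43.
By Fermat: 8^{42} ≡ 1 mod 43. So 8^{45} = 8^{42} · 8^{3} ≡ 8^{3} ≡ 39 mod 43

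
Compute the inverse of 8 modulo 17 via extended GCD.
Extended GCD: 8(-2) + 17(1) = 1. So 8^(-1) ≡ -2 ≡ 15 (mod 17). Verify: 8 × 15 = 120 ≡ 1 (mod 17)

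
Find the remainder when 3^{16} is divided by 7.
By Fermat: 3^{6} ≡ 1 (mod 7). 16 = 2×6 + 4. So 3^{16} ≡ 3^{4} ≡ 4 (mod 7)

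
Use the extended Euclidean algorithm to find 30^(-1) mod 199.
Extended GCD: 30(73) + 199(-11) = 1. So 30^(-1) ≡ 73 mod 199. Verify: 30 × 73 = 2190 ≡ 1 mod 199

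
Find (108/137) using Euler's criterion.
(108/137) = 108^{68} mod 137 = -1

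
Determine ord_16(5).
Powers of 5 mod 16: 5^1≡5, 5^2≡9, 5^3≡13, 5^4≡1. So the order of 5 is 4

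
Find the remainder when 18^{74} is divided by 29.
By Fermat: 18^{28} ≡ 1 (mod 29). 74 = 2×28 + 18. So 18^{74} ≡ 18^{18} ≡ 4 (mod 29)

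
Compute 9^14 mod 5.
Using Fermat: 9^{4} ≡ 1 (mod 5). 14 ≡ 2 (mod 4). So 9^{14} ≡ 9^{2} ≡ 1 (mod 5)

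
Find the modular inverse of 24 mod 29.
Since 29 is prime, by Fermat 24^(-1) ≡ 24^{27} ≡ 23 mod 29. Verify: 24 × 23 = 552 ≡ 1 mod 29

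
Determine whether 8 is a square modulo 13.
By Euler's criterion: 8^{6} ≡ 12 mod 13. Since this equals -1 (≡ 12), 8 is not a QR.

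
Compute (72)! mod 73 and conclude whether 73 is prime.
(72)! mod 73 = 72. Since 72 ≡ -1 (mod 73), 73 is prime.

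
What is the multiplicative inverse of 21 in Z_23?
Since 23 is prime, by Fermat 21^(-1) ≡ 21^{21} ≡ 11 (mod 23). Verify: 21 × 11 = 231 ≡ 1 (mod 23)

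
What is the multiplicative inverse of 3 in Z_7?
Since 7 is prime, by Fermat 3^(-1) ≡ 3^{5} ≡ 5 mod 7. Verify: 3 × 5 = 15 ≡ 1 mod 7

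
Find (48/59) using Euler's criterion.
(48/59) = 48^{29} mod 59 = 1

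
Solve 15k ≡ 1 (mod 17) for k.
Since 17 is prime, by Fermat 15^(-1) ≡ 15^{15} ≡ 8 (mod 17). Verify: 15 × 8 = 120 ≡ 1 (mod 17)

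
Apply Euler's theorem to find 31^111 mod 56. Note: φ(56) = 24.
By Euler: 31^{24} ≡ 1 mod 56 since gcd(31, 56) = 1. 111 = 4×24 + 15. So 31^{111} ≡ 31^{15} ≡ 55 mod 56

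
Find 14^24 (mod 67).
By repeated squaring (mod 67): 14^{1}≡14, 14^{2}≡62, 14^{4}≡25, 14^{8}≡22, 14^{16}≡15. Then 14^{24} = 14^{16+8} ≡ 15 × 22 ≡ 62 (mod 67)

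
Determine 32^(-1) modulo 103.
Since 103 is prime, by Fermat 32^(-1) ≡ 32^{101} ≡ 29 (mod 103). Verify: 32 × 29 = 928 ≡ 1 (mod 103)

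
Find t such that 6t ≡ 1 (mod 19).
Since 19 is prime, by Fermat 6^(-1) ≡ 6^{17} ≡ 16 (mod 19). Verify: 6 × 16 = 96 ≡ 1 (mod 19)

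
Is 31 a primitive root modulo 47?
ord_47(31) divides 46. For each prime q|46: 31^{23}≡46, 31^{2}≡21, none ≡ 1. So 31 has order 46 and is a primitive root mod 47.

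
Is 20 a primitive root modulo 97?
20^{32} ≡ 1 (mod 97) and 32 < 96, so ord_97(20) = 32 ≠ 96 and 20 is not a primitive root.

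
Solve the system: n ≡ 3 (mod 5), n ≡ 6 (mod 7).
M = 5 × 7 = 35. M₁ = 7, y₁ ≡ 3 (mod 5). M₂ = 5, y₂ ≡ 3 (mod 7). n = 3×7×3 + 6×5×3 ≡ 13 (mod 35)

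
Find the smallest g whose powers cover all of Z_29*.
g = 2. Powers: [2, 4, 8, 16, 3, 6, 12, 24, ...] generates all 28 non-zero residues.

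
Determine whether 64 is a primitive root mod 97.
64^{8} ≡ 1 (mod 97) and 8 < 96, so ord_97(64) = 8 ≠ 96 and 64 is not a primitive root.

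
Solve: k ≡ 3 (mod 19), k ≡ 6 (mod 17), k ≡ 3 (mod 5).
M = 19 × 17 × 5 = 1615. M₁ = 85, y₁ ≡ 17 (mod 19). M₂ = 95, y₂ ≡ 12 (mod 17). M₃ = 323, y₃ ≡ 2 (mod 5). k = 3×85×17 + 6×95×12 + 3×323×2 ≡ 193 (mod 1615)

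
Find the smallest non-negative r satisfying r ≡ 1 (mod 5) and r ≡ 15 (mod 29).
M = 5 × 29 = 145. M₁ = 29, y₁ ≡ 4 (mod 5). M₂ = 5, y₂ ≡ 6 (mod 29). r = 1×29×4 + 15×5×6 ≡ 131 (mod 145)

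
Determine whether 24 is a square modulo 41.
By Euler's criterion: 24^{20} ≡ 40 mod 41. Since this equals -1 (≡ 40), 24 is not a QR.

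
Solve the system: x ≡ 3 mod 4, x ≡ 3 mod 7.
M = 4 × 7 = 28. M₁ = 7, y₁ ≡ 3 mod 4. M₂ = 4, y₂ ≡ 2 mod 7. x = 3×7×3 + 3×4×2 ≡ 3 mod 28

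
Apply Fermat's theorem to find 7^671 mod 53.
By Fermat: 7^{52} ≡ 1 mod 53. 671 ≡ 47 mod 52. So 7^{671} ≡ 7^{47} ≡ 9 mod 53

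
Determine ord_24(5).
Powers of 5 mod 24: 5^1≡5, 5^2≡1. Order = 2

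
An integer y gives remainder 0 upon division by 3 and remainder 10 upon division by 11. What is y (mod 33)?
M = 3 × 11 = 33. M₁ = 11, y₁ ≡ 2 (mod 3). M₂ = 3, y₂ ≡ 4 (mod 11). y = 0×11×2 + 10×3×4 ≡ 21 (mod 33)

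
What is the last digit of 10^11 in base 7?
Using Fermat: 10^{6} ≡ 1 (mod 7). 11 ≡ 5 (mod 6). So 10^{11} ≡ 10^{5} ≡ 5 (mod 7)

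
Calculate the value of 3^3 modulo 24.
3^{3} = 27 ≡ 3 (mod 24)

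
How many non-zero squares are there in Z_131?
The squaring map on Z_131* is 2-to-1, so there are (130)/2 = 65 QRs.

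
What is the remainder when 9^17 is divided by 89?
By repeated squaring (mod 89): 9^{1}≡9, 9^{2}≡81, 9^{4}≡64, 9^{8}≡2, 9^{16}≡4. Then 9^{17} = 9^{16+1} ≡ 4 × 9 ≡ 36 (mod 89)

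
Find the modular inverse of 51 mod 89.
Since 89 is prime, by Fermat 51^(-1) ≡ 51^{87} ≡ 7 (mod 89). Verify: 51 × 7 = 357 ≡ 1 (mod 89)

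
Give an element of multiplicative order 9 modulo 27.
4 has order 9 mod 27 since 4^{9} ≡ 1 mod 27 and no smaller power works.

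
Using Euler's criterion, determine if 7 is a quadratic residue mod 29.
By Euler's criterion: 7^{14} ≡ 1 (mod 29). Since this equals 1, 7 is a QR.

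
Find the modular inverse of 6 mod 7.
Since 7 is prime, by Fermat 6^(-1) ≡ 6^{5} ≡ 6 (mod 7). Verify: 6 × 6 = 36 ≡ 1 (mod 7)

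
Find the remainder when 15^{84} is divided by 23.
By Fermat: 15^{22} ≡ 1 (mod 23). 84 = 3×22 + 18. So 15^{84} ≡ 15^{18} ≡ 12 (mod 23)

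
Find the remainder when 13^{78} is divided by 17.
By Fermat: 13^{16} ≡ 1 (mod 17). 78 = 4×16 + 14. So 13^{78} ≡ 13^{14} ≡ 16 (mod 17)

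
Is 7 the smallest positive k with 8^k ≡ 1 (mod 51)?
Powers of 8 mod 51: 8^1≡8, 8^2≡13, 8^3≡2, 8^4≡16, 8^5≡26, 8^6≡4, 8^7≡32, 8^8≡1. 8^7≡32≢1, so ord ≠ 7. No, the actual order is 8.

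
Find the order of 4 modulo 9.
Powers of 4 mod 9: 4^1≡4, 4^2≡7, 4^3≡1. ord_9(4) = 3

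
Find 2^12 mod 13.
Using Fermat: 2^{12} ≡ 1 mod 13. 12 ≡ 0 mod 12. So 2^{12} ≡ 2^{0} ≡ 1 mod 13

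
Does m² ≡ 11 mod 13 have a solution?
By Euler's criterion: 11^{6} ≡ 12 mod 13. Since this equals -1 (≡ 12), 11 is not a QR.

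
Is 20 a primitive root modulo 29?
20^{7} ≡ 1 mod 29 and 7 < 28, so ord_29(20) = 7 ≠ 28 and 20 is not a primitive root.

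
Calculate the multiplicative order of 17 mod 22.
Powers of 17 mod 22: 17^1≡17, 17^2≡3, 17^3≡7, 17^4≡9, 17^5≡21, 17^6≡5, 17^7≡19, 17^8≡15, 17^9≡13, 17^10≡1. ord_22(17) = 10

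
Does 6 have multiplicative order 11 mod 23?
Powers of 6 mod 23: 6^1≡6, 6^2≡13, 6^3≡9, 6^4≡8, 6^5≡2, 6^6≡12, 6^7≡3, 6^8≡18, 6^9≡16, 6^10≡4, 6^11≡1. First k with 6^k≡1 is k=11. Yes, ord_23(6) = 11.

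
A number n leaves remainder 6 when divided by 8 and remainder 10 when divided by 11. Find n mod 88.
M = 8 × 11 = 88. M₁ = 11, y₁ ≡ 3 mod 8. M₂ = 8, y₂ ≡ 7 mod 11. n = 6×11×3 + 10×8×7 ≡ 54 mod 88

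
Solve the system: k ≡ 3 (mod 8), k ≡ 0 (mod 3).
M = 8 × 3 = 24. M₁ = 3, y₁ ≡ 3 (mod 8). M₂ = 8, y₂ ≡ 2 (mod 3). k = 3×3×3 + 0×8×2 ≡ 3 (mod 24)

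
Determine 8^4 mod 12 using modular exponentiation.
8^{4} = 4096 ≡ 4 mod 12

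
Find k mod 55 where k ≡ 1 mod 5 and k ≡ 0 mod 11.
M = 5 × 11 = 55. M₁ = 11, y₁ ≡ 1 mod 5. M₂ = 5, y₂ ≡ 9 mod 11. k = 1×11×1 + 0×5×9 ≡ 11 mod 55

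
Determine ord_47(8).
Powers of 8 mod 47: 8^1≡8, 8^2≡17, 8^3≡42, 8^4≡7, 8^5≡9, 8^6≡25, 8^7≡12, 8^8≡2, 8^9≡16, 8^10≡34, 8^11≡37, 8^12≡14, 8^13≡18, 8^14≡3, 8^15≡24, 8^16≡4, 8^17≡32, 8^18≡21, 8^19≡27, 8^20≡28, 8^21≡36, 8^22≡6, 8^23≡1. Order = 23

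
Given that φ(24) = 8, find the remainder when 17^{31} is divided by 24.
By Euler: 17^{8} ≡ 1 (mod 24) since gcd(17, 24) = 1. 31 = 3×8 + 7. So 17^{31} ≡ 17^{7} ≡ 17 (mod 24)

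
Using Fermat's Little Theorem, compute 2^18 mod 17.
By Fermat: 2^{16} ≡ 1 mod 17. So 2^{18} = 2^{16} · 2^{2} ≡ 2^{2} ≡ 4 mod 17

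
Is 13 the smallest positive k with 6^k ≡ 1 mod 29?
Powers of 6 mod 29: 6^1≡6, 6^2≡7, 6^3≡13, 6^4≡20, 6^5≡4, 6^6≡24, 6^7≡28, 6^8≡23, 6^9≡22, 6^10≡16, 6^11≡9, 6^12≡25, 6^13≡5, 6^14≡1. 6^13≡5≢1, so ord ≠ 13. No, the actual order is 14.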